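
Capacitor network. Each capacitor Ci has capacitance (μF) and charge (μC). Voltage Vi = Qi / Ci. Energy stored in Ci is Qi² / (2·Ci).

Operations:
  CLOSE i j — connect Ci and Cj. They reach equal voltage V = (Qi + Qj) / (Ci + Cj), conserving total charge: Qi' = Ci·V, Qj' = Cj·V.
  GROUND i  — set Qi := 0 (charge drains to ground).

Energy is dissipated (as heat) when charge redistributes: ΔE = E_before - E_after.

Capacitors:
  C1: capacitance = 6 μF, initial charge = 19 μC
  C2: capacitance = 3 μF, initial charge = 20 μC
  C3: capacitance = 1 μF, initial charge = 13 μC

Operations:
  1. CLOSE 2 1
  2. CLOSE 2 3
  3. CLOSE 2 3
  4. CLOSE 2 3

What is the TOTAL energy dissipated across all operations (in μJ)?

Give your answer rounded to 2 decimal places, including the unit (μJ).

Answer: 40.42 μJ

Derivation:
Initial: C1(6μF, Q=19μC, V=3.17V), C2(3μF, Q=20μC, V=6.67V), C3(1μF, Q=13μC, V=13.00V)
Op 1: CLOSE 2-1: Q_total=39.00, C_total=9.00, V=4.33; Q2=13.00, Q1=26.00; dissipated=12.250
Op 2: CLOSE 2-3: Q_total=26.00, C_total=4.00, V=6.50; Q2=19.50, Q3=6.50; dissipated=28.167
Op 3: CLOSE 2-3: Q_total=26.00, C_total=4.00, V=6.50; Q2=19.50, Q3=6.50; dissipated=0.000
Op 4: CLOSE 2-3: Q_total=26.00, C_total=4.00, V=6.50; Q2=19.50, Q3=6.50; dissipated=0.000
Total dissipated: 40.417 μJ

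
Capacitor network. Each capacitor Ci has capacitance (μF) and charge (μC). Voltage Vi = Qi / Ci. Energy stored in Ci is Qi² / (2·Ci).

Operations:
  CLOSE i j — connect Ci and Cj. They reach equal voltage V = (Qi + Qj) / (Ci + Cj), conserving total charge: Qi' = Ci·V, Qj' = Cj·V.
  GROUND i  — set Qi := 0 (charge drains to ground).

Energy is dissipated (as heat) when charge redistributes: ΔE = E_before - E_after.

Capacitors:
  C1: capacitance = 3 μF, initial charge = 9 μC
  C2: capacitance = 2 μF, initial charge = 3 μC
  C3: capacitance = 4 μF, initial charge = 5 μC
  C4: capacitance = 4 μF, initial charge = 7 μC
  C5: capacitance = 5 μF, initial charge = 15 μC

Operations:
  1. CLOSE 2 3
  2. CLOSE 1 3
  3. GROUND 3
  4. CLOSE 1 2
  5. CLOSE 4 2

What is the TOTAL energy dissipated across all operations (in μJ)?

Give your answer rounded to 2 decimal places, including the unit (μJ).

Answer: 11.11 μJ

Derivation:
Initial: C1(3μF, Q=9μC, V=3.00V), C2(2μF, Q=3μC, V=1.50V), C3(4μF, Q=5μC, V=1.25V), C4(4μF, Q=7μC, V=1.75V), C5(5μF, Q=15μC, V=3.00V)
Op 1: CLOSE 2-3: Q_total=8.00, C_total=6.00, V=1.33; Q2=2.67, Q3=5.33; dissipated=0.042
Op 2: CLOSE 1-3: Q_total=14.33, C_total=7.00, V=2.05; Q1=6.14, Q3=8.19; dissipated=2.381
Op 3: GROUND 3: Q3=0; energy lost=8.385
Op 4: CLOSE 1-2: Q_total=8.81, C_total=5.00, V=1.76; Q1=5.29, Q2=3.52; dissipated=0.306
Op 5: CLOSE 4-2: Q_total=10.52, C_total=6.00, V=1.75; Q4=7.02, Q2=3.51; dissipated=0.000
Total dissipated: 11.114 μJ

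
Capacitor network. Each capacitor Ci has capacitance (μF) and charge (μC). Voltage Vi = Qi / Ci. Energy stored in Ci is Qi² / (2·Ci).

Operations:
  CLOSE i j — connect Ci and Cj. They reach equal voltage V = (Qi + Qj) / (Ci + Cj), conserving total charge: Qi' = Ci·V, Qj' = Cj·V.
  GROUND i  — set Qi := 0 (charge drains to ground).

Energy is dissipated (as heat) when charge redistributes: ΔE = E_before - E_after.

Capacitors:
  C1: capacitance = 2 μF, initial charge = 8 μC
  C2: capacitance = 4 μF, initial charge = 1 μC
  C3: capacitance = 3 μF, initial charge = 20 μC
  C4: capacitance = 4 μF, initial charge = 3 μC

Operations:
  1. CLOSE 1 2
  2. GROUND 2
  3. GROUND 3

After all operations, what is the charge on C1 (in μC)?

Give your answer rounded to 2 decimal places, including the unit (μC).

Answer: 3.00 μC

Derivation:
Initial: C1(2μF, Q=8μC, V=4.00V), C2(4μF, Q=1μC, V=0.25V), C3(3μF, Q=20μC, V=6.67V), C4(4μF, Q=3μC, V=0.75V)
Op 1: CLOSE 1-2: Q_total=9.00, C_total=6.00, V=1.50; Q1=3.00, Q2=6.00; dissipated=9.375
Op 2: GROUND 2: Q2=0; energy lost=4.500
Op 3: GROUND 3: Q3=0; energy lost=66.667
Final charges: Q1=3.00, Q2=0.00, Q3=0.00, Q4=3.00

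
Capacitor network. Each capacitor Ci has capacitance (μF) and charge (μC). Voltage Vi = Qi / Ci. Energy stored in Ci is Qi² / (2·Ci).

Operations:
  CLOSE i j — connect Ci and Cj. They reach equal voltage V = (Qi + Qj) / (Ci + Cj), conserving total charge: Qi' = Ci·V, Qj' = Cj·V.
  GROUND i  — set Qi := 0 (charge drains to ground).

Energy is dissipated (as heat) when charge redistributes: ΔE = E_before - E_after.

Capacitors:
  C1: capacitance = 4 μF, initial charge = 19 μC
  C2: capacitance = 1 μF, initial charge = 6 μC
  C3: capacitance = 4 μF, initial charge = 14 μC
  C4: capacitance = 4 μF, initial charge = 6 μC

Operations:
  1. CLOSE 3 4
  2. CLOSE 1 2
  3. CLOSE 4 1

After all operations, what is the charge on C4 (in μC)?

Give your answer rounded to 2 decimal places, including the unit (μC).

Initial: C1(4μF, Q=19μC, V=4.75V), C2(1μF, Q=6μC, V=6.00V), C3(4μF, Q=14μC, V=3.50V), C4(4μF, Q=6μC, V=1.50V)
Op 1: CLOSE 3-4: Q_total=20.00, C_total=8.00, V=2.50; Q3=10.00, Q4=10.00; dissipated=4.000
Op 2: CLOSE 1-2: Q_total=25.00, C_total=5.00, V=5.00; Q1=20.00, Q2=5.00; dissipated=0.625
Op 3: CLOSE 4-1: Q_total=30.00, C_total=8.00, V=3.75; Q4=15.00, Q1=15.00; dissipated=6.250
Final charges: Q1=15.00, Q2=5.00, Q3=10.00, Q4=15.00

Answer: 15.00 μC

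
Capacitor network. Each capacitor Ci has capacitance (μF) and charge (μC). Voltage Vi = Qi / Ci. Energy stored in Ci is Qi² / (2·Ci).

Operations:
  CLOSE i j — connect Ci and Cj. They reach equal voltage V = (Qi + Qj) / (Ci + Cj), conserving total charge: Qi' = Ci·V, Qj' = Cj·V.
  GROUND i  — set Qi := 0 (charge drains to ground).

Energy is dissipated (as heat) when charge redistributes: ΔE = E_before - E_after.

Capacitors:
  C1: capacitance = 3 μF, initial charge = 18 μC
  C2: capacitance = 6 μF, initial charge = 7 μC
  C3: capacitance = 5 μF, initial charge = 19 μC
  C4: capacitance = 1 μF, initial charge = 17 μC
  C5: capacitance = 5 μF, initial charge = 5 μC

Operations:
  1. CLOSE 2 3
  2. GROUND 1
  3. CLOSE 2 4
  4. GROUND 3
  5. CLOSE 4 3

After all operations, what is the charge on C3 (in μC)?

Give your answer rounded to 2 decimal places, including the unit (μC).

Answer: 3.71 μC

Derivation:
Initial: C1(3μF, Q=18μC, V=6.00V), C2(6μF, Q=7μC, V=1.17V), C3(5μF, Q=19μC, V=3.80V), C4(1μF, Q=17μC, V=17.00V), C5(5μF, Q=5μC, V=1.00V)
Op 1: CLOSE 2-3: Q_total=26.00, C_total=11.00, V=2.36; Q2=14.18, Q3=11.82; dissipated=9.456
Op 2: GROUND 1: Q1=0; energy lost=54.000
Op 3: CLOSE 2-4: Q_total=31.18, C_total=7.00, V=4.45; Q2=26.73, Q4=4.45; dissipated=91.810
Op 4: GROUND 3: Q3=0; energy lost=13.967
Op 5: CLOSE 4-3: Q_total=4.45, C_total=6.00, V=0.74; Q4=0.74, Q3=3.71; dissipated=8.268
Final charges: Q1=0.00, Q2=26.73, Q3=3.71, Q4=0.74, Q5=5.00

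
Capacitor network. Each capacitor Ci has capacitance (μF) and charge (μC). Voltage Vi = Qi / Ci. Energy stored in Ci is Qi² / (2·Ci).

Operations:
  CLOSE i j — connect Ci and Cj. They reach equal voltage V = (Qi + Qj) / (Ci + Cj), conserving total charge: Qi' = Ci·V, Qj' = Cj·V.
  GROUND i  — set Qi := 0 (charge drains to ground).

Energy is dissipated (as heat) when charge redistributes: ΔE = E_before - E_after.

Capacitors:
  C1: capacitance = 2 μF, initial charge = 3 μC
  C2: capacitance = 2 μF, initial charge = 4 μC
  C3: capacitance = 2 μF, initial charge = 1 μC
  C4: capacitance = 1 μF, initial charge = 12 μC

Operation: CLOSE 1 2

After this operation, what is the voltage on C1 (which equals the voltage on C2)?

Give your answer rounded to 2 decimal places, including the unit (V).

Answer: 1.75 V

Derivation:
Initial: C1(2μF, Q=3μC, V=1.50V), C2(2μF, Q=4μC, V=2.00V), C3(2μF, Q=1μC, V=0.50V), C4(1μF, Q=12μC, V=12.00V)
Op 1: CLOSE 1-2: Q_total=7.00, C_total=4.00, V=1.75; Q1=3.50, Q2=3.50; dissipated=0.125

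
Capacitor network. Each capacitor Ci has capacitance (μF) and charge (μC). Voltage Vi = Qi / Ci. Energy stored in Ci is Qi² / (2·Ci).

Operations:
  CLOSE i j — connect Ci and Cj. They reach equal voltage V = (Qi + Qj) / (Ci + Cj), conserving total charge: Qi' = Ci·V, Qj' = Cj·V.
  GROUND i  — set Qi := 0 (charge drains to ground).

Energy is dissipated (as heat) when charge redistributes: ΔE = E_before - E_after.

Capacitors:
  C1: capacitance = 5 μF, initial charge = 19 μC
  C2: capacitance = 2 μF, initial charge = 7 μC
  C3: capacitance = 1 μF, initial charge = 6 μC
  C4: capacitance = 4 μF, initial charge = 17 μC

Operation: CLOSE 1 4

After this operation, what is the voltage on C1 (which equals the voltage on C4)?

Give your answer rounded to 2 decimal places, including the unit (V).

Initial: C1(5μF, Q=19μC, V=3.80V), C2(2μF, Q=7μC, V=3.50V), C3(1μF, Q=6μC, V=6.00V), C4(4μF, Q=17μC, V=4.25V)
Op 1: CLOSE 1-4: Q_total=36.00, C_total=9.00, V=4.00; Q1=20.00, Q4=16.00; dissipated=0.225

Answer: 4.00 V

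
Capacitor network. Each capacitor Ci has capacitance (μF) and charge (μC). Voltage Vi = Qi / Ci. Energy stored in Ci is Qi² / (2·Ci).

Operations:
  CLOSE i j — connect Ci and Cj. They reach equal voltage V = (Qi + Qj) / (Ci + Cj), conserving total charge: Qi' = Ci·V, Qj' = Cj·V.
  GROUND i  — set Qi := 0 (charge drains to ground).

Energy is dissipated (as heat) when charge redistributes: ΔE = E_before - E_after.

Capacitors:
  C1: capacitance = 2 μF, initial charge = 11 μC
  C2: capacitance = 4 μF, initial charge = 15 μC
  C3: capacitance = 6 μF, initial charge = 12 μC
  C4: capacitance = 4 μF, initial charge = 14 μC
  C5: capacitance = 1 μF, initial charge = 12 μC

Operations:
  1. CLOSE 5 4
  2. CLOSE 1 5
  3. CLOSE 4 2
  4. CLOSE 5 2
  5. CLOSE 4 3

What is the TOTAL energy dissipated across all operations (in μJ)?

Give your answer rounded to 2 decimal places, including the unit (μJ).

Initial: C1(2μF, Q=11μC, V=5.50V), C2(4μF, Q=15μC, V=3.75V), C3(6μF, Q=12μC, V=2.00V), C4(4μF, Q=14μC, V=3.50V), C5(1μF, Q=12μC, V=12.00V)
Op 1: CLOSE 5-4: Q_total=26.00, C_total=5.00, V=5.20; Q5=5.20, Q4=20.80; dissipated=28.900
Op 2: CLOSE 1-5: Q_total=16.20, C_total=3.00, V=5.40; Q1=10.80, Q5=5.40; dissipated=0.030
Op 3: CLOSE 4-2: Q_total=35.80, C_total=8.00, V=4.47; Q4=17.90, Q2=17.90; dissipated=2.103
Op 4: CLOSE 5-2: Q_total=23.30, C_total=5.00, V=4.66; Q5=4.66, Q2=18.64; dissipated=0.342
Op 5: CLOSE 4-3: Q_total=29.90, C_total=10.00, V=2.99; Q4=11.96, Q3=17.94; dissipated=7.351
Total dissipated: 38.725 μJ

Answer: 38.73 μJ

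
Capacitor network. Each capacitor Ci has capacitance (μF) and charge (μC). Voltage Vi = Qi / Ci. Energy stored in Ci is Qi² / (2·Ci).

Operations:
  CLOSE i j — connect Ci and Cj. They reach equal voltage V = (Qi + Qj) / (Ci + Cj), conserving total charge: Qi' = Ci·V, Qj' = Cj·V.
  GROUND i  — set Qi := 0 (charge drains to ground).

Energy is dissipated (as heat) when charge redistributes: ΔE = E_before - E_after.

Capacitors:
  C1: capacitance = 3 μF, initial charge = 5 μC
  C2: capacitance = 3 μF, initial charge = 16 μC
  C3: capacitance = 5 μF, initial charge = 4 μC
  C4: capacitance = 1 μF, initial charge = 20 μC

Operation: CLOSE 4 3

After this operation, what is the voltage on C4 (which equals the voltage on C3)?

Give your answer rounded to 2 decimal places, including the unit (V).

Answer: 4.00 V

Derivation:
Initial: C1(3μF, Q=5μC, V=1.67V), C2(3μF, Q=16μC, V=5.33V), C3(5μF, Q=4μC, V=0.80V), C4(1μF, Q=20μC, V=20.00V)
Op 1: CLOSE 4-3: Q_total=24.00, C_total=6.00, V=4.00; Q4=4.00, Q3=20.00; dissipated=153.600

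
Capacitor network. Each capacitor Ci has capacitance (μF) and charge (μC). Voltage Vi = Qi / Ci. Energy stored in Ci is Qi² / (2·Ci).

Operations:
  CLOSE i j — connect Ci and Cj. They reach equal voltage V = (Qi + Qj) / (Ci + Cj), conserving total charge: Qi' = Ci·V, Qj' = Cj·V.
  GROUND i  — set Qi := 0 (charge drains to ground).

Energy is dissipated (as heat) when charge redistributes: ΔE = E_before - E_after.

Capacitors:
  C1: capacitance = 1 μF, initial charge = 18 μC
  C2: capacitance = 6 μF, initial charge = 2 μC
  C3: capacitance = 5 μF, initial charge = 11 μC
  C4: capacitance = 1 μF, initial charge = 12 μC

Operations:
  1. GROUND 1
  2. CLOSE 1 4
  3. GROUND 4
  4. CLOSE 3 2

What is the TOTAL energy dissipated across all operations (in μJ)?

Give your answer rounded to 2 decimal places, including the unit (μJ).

Initial: C1(1μF, Q=18μC, V=18.00V), C2(6μF, Q=2μC, V=0.33V), C3(5μF, Q=11μC, V=2.20V), C4(1μF, Q=12μC, V=12.00V)
Op 1: GROUND 1: Q1=0; energy lost=162.000
Op 2: CLOSE 1-4: Q_total=12.00, C_total=2.00, V=6.00; Q1=6.00, Q4=6.00; dissipated=36.000
Op 3: GROUND 4: Q4=0; energy lost=18.000
Op 4: CLOSE 3-2: Q_total=13.00, C_total=11.00, V=1.18; Q3=5.91, Q2=7.09; dissipated=4.752
Total dissipated: 220.752 μJ

Answer: 220.75 μJ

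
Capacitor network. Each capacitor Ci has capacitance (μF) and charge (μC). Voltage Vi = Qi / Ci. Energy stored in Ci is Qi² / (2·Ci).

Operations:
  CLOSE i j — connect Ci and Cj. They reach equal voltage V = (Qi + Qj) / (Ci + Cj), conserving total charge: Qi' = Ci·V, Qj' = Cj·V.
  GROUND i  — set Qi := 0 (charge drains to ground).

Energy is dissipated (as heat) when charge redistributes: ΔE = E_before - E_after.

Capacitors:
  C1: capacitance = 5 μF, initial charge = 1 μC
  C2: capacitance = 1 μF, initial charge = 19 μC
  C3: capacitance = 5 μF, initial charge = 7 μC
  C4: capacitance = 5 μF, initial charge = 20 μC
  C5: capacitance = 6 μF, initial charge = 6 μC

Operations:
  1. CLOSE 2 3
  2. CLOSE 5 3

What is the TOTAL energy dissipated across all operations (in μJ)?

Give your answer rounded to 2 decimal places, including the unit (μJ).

Answer: 144.22 μJ

Derivation:
Initial: C1(5μF, Q=1μC, V=0.20V), C2(1μF, Q=19μC, V=19.00V), C3(5μF, Q=7μC, V=1.40V), C4(5μF, Q=20μC, V=4.00V), C5(6μF, Q=6μC, V=1.00V)
Op 1: CLOSE 2-3: Q_total=26.00, C_total=6.00, V=4.33; Q2=4.33, Q3=21.67; dissipated=129.067
Op 2: CLOSE 5-3: Q_total=27.67, C_total=11.00, V=2.52; Q5=15.09, Q3=12.58; dissipated=15.152
Total dissipated: 144.218 μJ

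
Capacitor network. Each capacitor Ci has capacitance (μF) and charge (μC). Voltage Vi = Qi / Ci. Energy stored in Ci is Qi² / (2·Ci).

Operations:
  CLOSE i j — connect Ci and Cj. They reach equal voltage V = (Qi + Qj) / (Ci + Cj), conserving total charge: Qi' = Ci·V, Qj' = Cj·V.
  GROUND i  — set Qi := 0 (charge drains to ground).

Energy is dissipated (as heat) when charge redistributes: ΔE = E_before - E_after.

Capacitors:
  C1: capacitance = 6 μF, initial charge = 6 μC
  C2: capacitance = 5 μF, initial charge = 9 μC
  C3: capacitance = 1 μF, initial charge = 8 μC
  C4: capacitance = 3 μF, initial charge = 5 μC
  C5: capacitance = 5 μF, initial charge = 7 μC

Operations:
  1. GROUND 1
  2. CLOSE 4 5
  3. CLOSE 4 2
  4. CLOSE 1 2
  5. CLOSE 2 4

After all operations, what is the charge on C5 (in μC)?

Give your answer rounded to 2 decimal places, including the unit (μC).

Answer: 7.50 μC

Derivation:
Initial: C1(6μF, Q=6μC, V=1.00V), C2(5μF, Q=9μC, V=1.80V), C3(1μF, Q=8μC, V=8.00V), C4(3μF, Q=5μC, V=1.67V), C5(5μF, Q=7μC, V=1.40V)
Op 1: GROUND 1: Q1=0; energy lost=3.000
Op 2: CLOSE 4-5: Q_total=12.00, C_total=8.00, V=1.50; Q4=4.50, Q5=7.50; dissipated=0.067
Op 3: CLOSE 4-2: Q_total=13.50, C_total=8.00, V=1.69; Q4=5.06, Q2=8.44; dissipated=0.084
Op 4: CLOSE 1-2: Q_total=8.44, C_total=11.00, V=0.77; Q1=4.60, Q2=3.84; dissipated=3.883
Op 5: CLOSE 2-4: Q_total=8.90, C_total=8.00, V=1.11; Q2=5.56, Q4=3.34; dissipated=0.794
Final charges: Q1=4.60, Q2=5.56, Q3=8.00, Q4=3.34, Q5=7.50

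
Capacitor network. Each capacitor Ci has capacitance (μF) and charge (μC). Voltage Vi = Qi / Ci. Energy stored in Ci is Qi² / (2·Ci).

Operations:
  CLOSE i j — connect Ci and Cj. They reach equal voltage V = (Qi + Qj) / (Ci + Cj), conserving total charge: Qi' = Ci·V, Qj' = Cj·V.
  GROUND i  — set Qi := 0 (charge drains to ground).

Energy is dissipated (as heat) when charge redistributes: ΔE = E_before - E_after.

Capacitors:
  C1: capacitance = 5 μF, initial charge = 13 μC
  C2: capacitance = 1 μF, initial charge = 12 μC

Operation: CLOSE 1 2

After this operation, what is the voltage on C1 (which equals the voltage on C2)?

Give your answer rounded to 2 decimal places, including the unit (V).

Initial: C1(5μF, Q=13μC, V=2.60V), C2(1μF, Q=12μC, V=12.00V)
Op 1: CLOSE 1-2: Q_total=25.00, C_total=6.00, V=4.17; Q1=20.83, Q2=4.17; dissipated=36.817

Answer: 4.17 V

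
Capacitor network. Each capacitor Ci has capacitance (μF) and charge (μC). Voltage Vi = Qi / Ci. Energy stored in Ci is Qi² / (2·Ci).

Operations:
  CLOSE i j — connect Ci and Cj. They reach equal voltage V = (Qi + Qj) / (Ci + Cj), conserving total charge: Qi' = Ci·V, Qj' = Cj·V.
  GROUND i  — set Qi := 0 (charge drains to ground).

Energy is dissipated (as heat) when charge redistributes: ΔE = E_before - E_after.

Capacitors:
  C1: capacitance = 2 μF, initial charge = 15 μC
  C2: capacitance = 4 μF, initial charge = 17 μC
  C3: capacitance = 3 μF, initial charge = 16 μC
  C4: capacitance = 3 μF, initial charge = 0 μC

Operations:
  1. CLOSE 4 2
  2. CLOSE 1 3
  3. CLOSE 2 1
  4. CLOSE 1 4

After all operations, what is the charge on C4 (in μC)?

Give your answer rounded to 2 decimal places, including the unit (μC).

Answer: 8.79 μC

Derivation:
Initial: C1(2μF, Q=15μC, V=7.50V), C2(4μF, Q=17μC, V=4.25V), C3(3μF, Q=16μC, V=5.33V), C4(3μF, Q=0μC, V=0.00V)
Op 1: CLOSE 4-2: Q_total=17.00, C_total=7.00, V=2.43; Q4=7.29, Q2=9.71; dissipated=15.482
Op 2: CLOSE 1-3: Q_total=31.00, C_total=5.00, V=6.20; Q1=12.40, Q3=18.60; dissipated=2.817
Op 3: CLOSE 2-1: Q_total=22.11, C_total=6.00, V=3.69; Q2=14.74, Q1=7.37; dissipated=9.482
Op 4: CLOSE 1-4: Q_total=14.66, C_total=5.00, V=2.93; Q1=5.86, Q4=8.79; dissipated=0.948
Final charges: Q1=5.86, Q2=14.74, Q3=18.60, Q4=8.79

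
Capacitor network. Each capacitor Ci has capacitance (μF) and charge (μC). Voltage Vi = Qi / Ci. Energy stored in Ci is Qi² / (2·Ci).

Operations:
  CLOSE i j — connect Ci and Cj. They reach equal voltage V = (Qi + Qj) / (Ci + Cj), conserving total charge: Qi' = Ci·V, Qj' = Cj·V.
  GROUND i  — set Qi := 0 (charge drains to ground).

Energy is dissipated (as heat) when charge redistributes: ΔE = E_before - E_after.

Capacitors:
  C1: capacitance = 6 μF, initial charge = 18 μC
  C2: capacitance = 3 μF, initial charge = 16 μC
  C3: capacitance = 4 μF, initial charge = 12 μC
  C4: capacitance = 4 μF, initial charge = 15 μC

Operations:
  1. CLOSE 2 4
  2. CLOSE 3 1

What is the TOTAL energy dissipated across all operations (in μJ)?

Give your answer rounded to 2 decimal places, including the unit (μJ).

Answer: 2.15 μJ

Derivation:
Initial: C1(6μF, Q=18μC, V=3.00V), C2(3μF, Q=16μC, V=5.33V), C3(4μF, Q=12μC, V=3.00V), C4(4μF, Q=15μC, V=3.75V)
Op 1: CLOSE 2-4: Q_total=31.00, C_total=7.00, V=4.43; Q2=13.29, Q4=17.71; dissipated=2.149
Op 2: CLOSE 3-1: Q_total=30.00, C_total=10.00, V=3.00; Q3=12.00, Q1=18.00; dissipated=0.000
Total dissipated: 2.149 μJ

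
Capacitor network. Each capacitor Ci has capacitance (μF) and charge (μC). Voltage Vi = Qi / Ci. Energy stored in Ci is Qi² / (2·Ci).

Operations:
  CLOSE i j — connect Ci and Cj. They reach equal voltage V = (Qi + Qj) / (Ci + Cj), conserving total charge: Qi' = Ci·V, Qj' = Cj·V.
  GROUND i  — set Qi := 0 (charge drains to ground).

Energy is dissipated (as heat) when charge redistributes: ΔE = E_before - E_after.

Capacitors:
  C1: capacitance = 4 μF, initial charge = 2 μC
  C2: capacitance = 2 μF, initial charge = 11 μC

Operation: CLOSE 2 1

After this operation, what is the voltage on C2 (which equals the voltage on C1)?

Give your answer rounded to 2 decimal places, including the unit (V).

Answer: 2.17 V

Derivation:
Initial: C1(4μF, Q=2μC, V=0.50V), C2(2μF, Q=11μC, V=5.50V)
Op 1: CLOSE 2-1: Q_total=13.00, C_total=6.00, V=2.17; Q2=4.33, Q1=8.67; dissipated=16.667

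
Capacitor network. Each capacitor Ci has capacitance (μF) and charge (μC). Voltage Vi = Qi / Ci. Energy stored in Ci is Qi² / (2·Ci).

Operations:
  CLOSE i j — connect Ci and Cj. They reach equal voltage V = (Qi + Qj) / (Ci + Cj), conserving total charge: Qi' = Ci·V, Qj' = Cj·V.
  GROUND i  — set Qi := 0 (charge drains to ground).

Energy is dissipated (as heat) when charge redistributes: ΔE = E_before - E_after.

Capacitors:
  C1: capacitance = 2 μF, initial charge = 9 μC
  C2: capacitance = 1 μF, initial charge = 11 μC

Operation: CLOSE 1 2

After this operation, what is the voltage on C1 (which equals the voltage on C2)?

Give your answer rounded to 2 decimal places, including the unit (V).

Initial: C1(2μF, Q=9μC, V=4.50V), C2(1μF, Q=11μC, V=11.00V)
Op 1: CLOSE 1-2: Q_total=20.00, C_total=3.00, V=6.67; Q1=13.33, Q2=6.67; dissipated=14.083

Answer: 6.67 V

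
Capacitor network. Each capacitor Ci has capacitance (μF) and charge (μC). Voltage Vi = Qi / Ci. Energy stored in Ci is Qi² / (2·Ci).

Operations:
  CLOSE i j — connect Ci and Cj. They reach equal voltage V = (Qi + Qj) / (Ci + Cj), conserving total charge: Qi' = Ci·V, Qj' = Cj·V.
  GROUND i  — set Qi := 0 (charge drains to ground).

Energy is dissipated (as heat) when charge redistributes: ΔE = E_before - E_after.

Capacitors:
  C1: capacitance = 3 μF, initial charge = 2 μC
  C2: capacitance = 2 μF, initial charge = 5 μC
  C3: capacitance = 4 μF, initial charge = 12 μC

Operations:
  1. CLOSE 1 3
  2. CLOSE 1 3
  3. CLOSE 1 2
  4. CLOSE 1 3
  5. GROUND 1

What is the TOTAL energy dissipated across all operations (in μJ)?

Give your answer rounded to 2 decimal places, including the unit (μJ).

Answer: 11.38 μJ

Derivation:
Initial: C1(3μF, Q=2μC, V=0.67V), C2(2μF, Q=5μC, V=2.50V), C3(4μF, Q=12μC, V=3.00V)
Op 1: CLOSE 1-3: Q_total=14.00, C_total=7.00, V=2.00; Q1=6.00, Q3=8.00; dissipated=4.667
Op 2: CLOSE 1-3: Q_total=14.00, C_total=7.00, V=2.00; Q1=6.00, Q3=8.00; dissipated=0.000
Op 3: CLOSE 1-2: Q_total=11.00, C_total=5.00, V=2.20; Q1=6.60, Q2=4.40; dissipated=0.150
Op 4: CLOSE 1-3: Q_total=14.60, C_total=7.00, V=2.09; Q1=6.26, Q3=8.34; dissipated=0.034
Op 5: GROUND 1: Q1=0; energy lost=6.525
Total dissipated: 11.376 μJ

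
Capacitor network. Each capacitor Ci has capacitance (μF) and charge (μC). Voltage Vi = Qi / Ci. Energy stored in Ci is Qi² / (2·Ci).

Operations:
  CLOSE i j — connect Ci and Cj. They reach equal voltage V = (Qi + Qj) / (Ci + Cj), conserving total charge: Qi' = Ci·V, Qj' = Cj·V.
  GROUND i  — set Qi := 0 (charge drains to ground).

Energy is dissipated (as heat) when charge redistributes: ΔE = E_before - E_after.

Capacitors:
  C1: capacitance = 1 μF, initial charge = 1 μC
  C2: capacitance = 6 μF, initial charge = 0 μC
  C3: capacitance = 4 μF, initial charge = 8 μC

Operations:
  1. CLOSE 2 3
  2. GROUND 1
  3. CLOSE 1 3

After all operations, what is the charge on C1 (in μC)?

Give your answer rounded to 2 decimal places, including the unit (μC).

Answer: 0.64 μC

Derivation:
Initial: C1(1μF, Q=1μC, V=1.00V), C2(6μF, Q=0μC, V=0.00V), C3(4μF, Q=8μC, V=2.00V)
Op 1: CLOSE 2-3: Q_total=8.00, C_total=10.00, V=0.80; Q2=4.80, Q3=3.20; dissipated=4.800
Op 2: GROUND 1: Q1=0; energy lost=0.500
Op 3: CLOSE 1-3: Q_total=3.20, C_total=5.00, V=0.64; Q1=0.64, Q3=2.56; dissipated=0.256
Final charges: Q1=0.64, Q2=4.80, Q3=2.56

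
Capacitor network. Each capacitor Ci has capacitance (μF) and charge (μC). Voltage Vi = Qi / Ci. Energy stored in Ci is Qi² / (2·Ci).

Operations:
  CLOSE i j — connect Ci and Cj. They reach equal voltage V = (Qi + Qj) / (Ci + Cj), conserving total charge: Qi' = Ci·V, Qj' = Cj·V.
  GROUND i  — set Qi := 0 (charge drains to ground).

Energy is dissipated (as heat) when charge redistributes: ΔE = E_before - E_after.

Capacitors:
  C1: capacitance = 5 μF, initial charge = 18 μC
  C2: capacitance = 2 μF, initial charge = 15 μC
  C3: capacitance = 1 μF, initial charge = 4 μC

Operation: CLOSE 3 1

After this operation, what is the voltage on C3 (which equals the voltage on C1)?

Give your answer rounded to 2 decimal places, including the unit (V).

Initial: C1(5μF, Q=18μC, V=3.60V), C2(2μF, Q=15μC, V=7.50V), C3(1μF, Q=4μC, V=4.00V)
Op 1: CLOSE 3-1: Q_total=22.00, C_total=6.00, V=3.67; Q3=3.67, Q1=18.33; dissipated=0.067

Answer: 3.67 V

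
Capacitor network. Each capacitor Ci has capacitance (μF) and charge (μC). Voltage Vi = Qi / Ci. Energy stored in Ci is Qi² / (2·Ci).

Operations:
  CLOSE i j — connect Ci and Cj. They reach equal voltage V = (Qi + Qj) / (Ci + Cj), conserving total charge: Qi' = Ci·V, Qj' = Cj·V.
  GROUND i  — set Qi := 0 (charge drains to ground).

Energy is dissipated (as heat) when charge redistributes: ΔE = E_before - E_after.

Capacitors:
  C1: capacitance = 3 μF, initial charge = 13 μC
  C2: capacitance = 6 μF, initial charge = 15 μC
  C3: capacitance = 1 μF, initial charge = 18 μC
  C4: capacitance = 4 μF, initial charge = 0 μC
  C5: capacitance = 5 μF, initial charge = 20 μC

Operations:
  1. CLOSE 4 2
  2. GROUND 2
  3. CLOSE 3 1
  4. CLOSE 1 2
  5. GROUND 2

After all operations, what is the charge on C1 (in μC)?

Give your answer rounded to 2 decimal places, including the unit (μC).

Initial: C1(3μF, Q=13μC, V=4.33V), C2(6μF, Q=15μC, V=2.50V), C3(1μF, Q=18μC, V=18.00V), C4(4μF, Q=0μC, V=0.00V), C5(5μF, Q=20μC, V=4.00V)
Op 1: CLOSE 4-2: Q_total=15.00, C_total=10.00, V=1.50; Q4=6.00, Q2=9.00; dissipated=7.500
Op 2: GROUND 2: Q2=0; energy lost=6.750
Op 3: CLOSE 3-1: Q_total=31.00, C_total=4.00, V=7.75; Q3=7.75, Q1=23.25; dissipated=70.042
Op 4: CLOSE 1-2: Q_total=23.25, C_total=9.00, V=2.58; Q1=7.75, Q2=15.50; dissipated=60.062
Op 5: GROUND 2: Q2=0; energy lost=20.021
Final charges: Q1=7.75, Q2=0.00, Q3=7.75, Q4=6.00, Q5=20.00

Answer: 7.75 μC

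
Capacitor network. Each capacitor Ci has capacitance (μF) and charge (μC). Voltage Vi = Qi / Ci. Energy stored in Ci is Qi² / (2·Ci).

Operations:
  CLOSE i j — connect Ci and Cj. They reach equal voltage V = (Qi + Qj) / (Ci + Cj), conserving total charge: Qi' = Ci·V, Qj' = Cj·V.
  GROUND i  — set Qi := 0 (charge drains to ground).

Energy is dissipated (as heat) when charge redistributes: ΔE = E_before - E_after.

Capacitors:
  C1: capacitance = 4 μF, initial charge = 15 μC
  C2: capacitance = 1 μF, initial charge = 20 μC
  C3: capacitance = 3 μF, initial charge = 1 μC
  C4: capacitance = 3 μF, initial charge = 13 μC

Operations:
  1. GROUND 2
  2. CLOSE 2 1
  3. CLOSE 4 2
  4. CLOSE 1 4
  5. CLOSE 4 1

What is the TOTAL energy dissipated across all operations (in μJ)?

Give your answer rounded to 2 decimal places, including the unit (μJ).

Initial: C1(4μF, Q=15μC, V=3.75V), C2(1μF, Q=20μC, V=20.00V), C3(3μF, Q=1μC, V=0.33V), C4(3μF, Q=13μC, V=4.33V)
Op 1: GROUND 2: Q2=0; energy lost=200.000
Op 2: CLOSE 2-1: Q_total=15.00, C_total=5.00, V=3.00; Q2=3.00, Q1=12.00; dissipated=5.625
Op 3: CLOSE 4-2: Q_total=16.00, C_total=4.00, V=4.00; Q4=12.00, Q2=4.00; dissipated=0.667
Op 4: CLOSE 1-4: Q_total=24.00, C_total=7.00, V=3.43; Q1=13.71, Q4=10.29; dissipated=0.857
Op 5: CLOSE 4-1: Q_total=24.00, C_total=7.00, V=3.43; Q4=10.29, Q1=13.71; dissipated=0.000
Total dissipated: 207.149 μJ

Answer: 207.15 μJ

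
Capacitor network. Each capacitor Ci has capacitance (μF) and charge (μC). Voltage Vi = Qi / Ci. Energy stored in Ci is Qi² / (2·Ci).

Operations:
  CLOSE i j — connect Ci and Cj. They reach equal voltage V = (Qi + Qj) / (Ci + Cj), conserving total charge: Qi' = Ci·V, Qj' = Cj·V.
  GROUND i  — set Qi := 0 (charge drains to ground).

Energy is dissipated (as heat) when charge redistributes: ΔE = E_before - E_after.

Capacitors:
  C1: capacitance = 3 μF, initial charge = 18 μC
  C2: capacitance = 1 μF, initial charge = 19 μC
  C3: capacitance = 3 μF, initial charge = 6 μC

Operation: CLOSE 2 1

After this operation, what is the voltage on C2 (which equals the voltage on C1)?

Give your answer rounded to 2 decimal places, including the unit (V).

Answer: 9.25 V

Derivation:
Initial: C1(3μF, Q=18μC, V=6.00V), C2(1μF, Q=19μC, V=19.00V), C3(3μF, Q=6μC, V=2.00V)
Op 1: CLOSE 2-1: Q_total=37.00, C_total=4.00, V=9.25; Q2=9.25, Q1=27.75; dissipated=63.375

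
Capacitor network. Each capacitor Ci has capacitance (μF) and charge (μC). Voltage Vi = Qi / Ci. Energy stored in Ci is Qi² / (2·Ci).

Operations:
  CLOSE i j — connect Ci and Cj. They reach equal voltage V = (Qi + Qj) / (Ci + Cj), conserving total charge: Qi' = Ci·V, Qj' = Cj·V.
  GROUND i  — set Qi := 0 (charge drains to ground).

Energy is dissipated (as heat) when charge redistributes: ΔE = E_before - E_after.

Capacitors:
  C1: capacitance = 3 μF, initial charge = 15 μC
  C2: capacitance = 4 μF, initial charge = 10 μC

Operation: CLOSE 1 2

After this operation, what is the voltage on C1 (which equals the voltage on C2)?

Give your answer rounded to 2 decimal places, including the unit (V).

Initial: C1(3μF, Q=15μC, V=5.00V), C2(4μF, Q=10μC, V=2.50V)
Op 1: CLOSE 1-2: Q_total=25.00, C_total=7.00, V=3.57; Q1=10.71, Q2=14.29; dissipated=5.357

Answer: 3.57 V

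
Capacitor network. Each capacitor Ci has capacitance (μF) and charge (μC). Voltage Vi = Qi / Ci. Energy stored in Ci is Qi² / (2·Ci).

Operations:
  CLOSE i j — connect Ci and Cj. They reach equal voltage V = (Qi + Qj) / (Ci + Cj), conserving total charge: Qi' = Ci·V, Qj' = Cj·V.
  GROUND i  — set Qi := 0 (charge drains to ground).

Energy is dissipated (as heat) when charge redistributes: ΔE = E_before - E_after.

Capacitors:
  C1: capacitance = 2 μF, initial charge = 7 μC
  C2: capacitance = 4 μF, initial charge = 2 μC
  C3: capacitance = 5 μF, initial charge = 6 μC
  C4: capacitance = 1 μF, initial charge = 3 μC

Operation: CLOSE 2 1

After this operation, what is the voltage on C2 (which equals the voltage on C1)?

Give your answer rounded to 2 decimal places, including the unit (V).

Answer: 1.50 V

Derivation:
Initial: C1(2μF, Q=7μC, V=3.50V), C2(4μF, Q=2μC, V=0.50V), C3(5μF, Q=6μC, V=1.20V), C4(1μF, Q=3μC, V=3.00V)
Op 1: CLOSE 2-1: Q_total=9.00, C_total=6.00, V=1.50; Q2=6.00, Q1=3.00; dissipated=6.000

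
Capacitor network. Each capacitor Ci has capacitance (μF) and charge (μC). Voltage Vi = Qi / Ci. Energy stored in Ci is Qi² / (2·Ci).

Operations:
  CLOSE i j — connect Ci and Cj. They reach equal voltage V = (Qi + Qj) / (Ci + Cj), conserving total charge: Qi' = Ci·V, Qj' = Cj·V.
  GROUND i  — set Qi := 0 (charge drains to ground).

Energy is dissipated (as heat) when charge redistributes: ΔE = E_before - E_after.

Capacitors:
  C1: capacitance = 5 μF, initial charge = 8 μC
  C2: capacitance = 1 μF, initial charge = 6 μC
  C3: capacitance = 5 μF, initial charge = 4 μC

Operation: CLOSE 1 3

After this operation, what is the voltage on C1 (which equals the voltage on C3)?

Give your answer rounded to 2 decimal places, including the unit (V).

Initial: C1(5μF, Q=8μC, V=1.60V), C2(1μF, Q=6μC, V=6.00V), C3(5μF, Q=4μC, V=0.80V)
Op 1: CLOSE 1-3: Q_total=12.00, C_total=10.00, V=1.20; Q1=6.00, Q3=6.00; dissipated=0.800

Answer: 1.20 V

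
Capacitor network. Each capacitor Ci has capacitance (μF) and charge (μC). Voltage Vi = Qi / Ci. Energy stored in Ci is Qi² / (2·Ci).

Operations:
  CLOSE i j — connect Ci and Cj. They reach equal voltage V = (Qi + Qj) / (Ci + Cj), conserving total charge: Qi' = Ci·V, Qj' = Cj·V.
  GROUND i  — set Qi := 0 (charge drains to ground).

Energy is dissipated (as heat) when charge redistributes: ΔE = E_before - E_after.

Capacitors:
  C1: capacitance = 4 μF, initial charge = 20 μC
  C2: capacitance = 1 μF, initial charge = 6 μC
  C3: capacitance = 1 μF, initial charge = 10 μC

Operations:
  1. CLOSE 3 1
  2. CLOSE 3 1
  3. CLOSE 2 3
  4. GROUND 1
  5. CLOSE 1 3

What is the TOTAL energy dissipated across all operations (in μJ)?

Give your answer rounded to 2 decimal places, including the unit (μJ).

Initial: C1(4μF, Q=20μC, V=5.00V), C2(1μF, Q=6μC, V=6.00V), C3(1μF, Q=10μC, V=10.00V)
Op 1: CLOSE 3-1: Q_total=30.00, C_total=5.00, V=6.00; Q3=6.00, Q1=24.00; dissipated=10.000
Op 2: CLOSE 3-1: Q_total=30.00, C_total=5.00, V=6.00; Q3=6.00, Q1=24.00; dissipated=0.000
Op 3: CLOSE 2-3: Q_total=12.00, C_total=2.00, V=6.00; Q2=6.00, Q3=6.00; dissipated=0.000
Op 4: GROUND 1: Q1=0; energy lost=72.000
Op 5: CLOSE 1-3: Q_total=6.00, C_total=5.00, V=1.20; Q1=4.80, Q3=1.20; dissipated=14.400
Total dissipated: 96.400 μJ

Answer: 96.40 μJ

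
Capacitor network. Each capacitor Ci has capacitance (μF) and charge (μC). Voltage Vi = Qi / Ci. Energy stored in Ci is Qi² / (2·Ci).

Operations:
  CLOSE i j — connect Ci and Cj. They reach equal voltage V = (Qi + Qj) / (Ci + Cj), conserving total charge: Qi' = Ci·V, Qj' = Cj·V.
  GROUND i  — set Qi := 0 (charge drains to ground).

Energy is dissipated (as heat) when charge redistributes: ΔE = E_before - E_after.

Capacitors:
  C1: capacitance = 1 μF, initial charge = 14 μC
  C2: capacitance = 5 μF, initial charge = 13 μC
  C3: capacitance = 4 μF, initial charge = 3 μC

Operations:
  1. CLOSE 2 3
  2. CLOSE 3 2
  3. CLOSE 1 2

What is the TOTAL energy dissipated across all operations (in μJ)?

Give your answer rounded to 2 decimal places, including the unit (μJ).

Answer: 66.05 μJ

Derivation:
Initial: C1(1μF, Q=14μC, V=14.00V), C2(5μF, Q=13μC, V=2.60V), C3(4μF, Q=3μC, V=0.75V)
Op 1: CLOSE 2-3: Q_total=16.00, C_total=9.00, V=1.78; Q2=8.89, Q3=7.11; dissipated=3.803
Op 2: CLOSE 3-2: Q_total=16.00, C_total=9.00, V=1.78; Q3=7.11, Q2=8.89; dissipated=0.000
Op 3: CLOSE 1-2: Q_total=22.89, C_total=6.00, V=3.81; Q1=3.81, Q2=19.07; dissipated=62.243
Total dissipated: 66.046 μJ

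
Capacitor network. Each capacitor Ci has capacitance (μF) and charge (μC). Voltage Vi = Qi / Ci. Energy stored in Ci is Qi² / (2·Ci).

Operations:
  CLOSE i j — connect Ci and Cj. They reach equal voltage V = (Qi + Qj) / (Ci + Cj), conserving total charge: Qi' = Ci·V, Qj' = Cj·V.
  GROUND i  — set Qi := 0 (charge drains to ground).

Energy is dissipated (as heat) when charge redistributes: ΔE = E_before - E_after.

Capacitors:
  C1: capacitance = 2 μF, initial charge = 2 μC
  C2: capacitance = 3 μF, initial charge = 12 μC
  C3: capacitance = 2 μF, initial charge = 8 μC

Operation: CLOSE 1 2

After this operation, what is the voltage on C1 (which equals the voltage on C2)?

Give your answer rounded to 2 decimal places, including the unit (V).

Initial: C1(2μF, Q=2μC, V=1.00V), C2(3μF, Q=12μC, V=4.00V), C3(2μF, Q=8μC, V=4.00V)
Op 1: CLOSE 1-2: Q_total=14.00, C_total=5.00, V=2.80; Q1=5.60, Q2=8.40; dissipated=5.400

Answer: 2.80 V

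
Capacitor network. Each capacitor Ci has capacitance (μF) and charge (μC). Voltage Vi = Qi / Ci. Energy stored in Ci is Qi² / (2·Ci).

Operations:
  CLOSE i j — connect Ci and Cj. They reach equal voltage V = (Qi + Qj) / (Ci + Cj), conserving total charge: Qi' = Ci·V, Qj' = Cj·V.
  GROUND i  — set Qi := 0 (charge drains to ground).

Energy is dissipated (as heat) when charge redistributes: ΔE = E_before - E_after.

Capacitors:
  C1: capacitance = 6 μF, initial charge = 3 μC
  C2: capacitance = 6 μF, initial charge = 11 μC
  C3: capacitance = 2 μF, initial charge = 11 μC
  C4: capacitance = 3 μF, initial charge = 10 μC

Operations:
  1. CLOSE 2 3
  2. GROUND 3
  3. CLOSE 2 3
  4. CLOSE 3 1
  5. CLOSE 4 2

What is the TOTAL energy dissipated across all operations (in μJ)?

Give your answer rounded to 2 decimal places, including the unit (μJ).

Initial: C1(6μF, Q=3μC, V=0.50V), C2(6μF, Q=11μC, V=1.83V), C3(2μF, Q=11μC, V=5.50V), C4(3μF, Q=10μC, V=3.33V)
Op 1: CLOSE 2-3: Q_total=22.00, C_total=8.00, V=2.75; Q2=16.50, Q3=5.50; dissipated=10.083
Op 2: GROUND 3: Q3=0; energy lost=7.562
Op 3: CLOSE 2-3: Q_total=16.50, C_total=8.00, V=2.06; Q2=12.38, Q3=4.12; dissipated=5.672
Op 4: CLOSE 3-1: Q_total=7.12, C_total=8.00, V=0.89; Q3=1.78, Q1=5.34; dissipated=1.831
Op 5: CLOSE 4-2: Q_total=22.38, C_total=9.00, V=2.49; Q4=7.46, Q2=14.92; dissipated=1.615
Total dissipated: 26.764 μJ

Answer: 26.76 μJ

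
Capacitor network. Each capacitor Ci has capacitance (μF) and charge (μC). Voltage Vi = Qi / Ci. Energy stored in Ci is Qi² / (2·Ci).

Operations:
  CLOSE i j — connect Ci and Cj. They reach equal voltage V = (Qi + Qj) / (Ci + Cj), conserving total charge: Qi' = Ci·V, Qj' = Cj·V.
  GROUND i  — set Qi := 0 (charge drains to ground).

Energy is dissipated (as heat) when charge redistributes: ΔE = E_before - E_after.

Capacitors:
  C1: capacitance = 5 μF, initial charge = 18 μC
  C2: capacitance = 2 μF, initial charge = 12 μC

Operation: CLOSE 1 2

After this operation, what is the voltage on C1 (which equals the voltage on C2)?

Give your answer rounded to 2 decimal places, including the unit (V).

Initial: C1(5μF, Q=18μC, V=3.60V), C2(2μF, Q=12μC, V=6.00V)
Op 1: CLOSE 1-2: Q_total=30.00, C_total=7.00, V=4.29; Q1=21.43, Q2=8.57; dissipated=4.114

Answer: 4.29 V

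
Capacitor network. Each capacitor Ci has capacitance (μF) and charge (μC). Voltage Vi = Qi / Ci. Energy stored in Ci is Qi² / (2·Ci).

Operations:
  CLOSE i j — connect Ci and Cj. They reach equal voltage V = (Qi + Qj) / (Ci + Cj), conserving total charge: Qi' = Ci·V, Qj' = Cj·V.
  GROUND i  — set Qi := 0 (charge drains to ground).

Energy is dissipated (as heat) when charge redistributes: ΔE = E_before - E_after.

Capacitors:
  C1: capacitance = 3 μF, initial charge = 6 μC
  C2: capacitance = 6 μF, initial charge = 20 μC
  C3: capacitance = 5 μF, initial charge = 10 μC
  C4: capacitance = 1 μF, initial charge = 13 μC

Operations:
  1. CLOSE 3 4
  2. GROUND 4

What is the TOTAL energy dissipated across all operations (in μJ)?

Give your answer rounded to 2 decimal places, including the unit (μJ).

Answer: 57.76 μJ

Derivation:
Initial: C1(3μF, Q=6μC, V=2.00V), C2(6μF, Q=20μC, V=3.33V), C3(5μF, Q=10μC, V=2.00V), C4(1μF, Q=13μC, V=13.00V)
Op 1: CLOSE 3-4: Q_total=23.00, C_total=6.00, V=3.83; Q3=19.17, Q4=3.83; dissipated=50.417
Op 2: GROUND 4: Q4=0; energy lost=7.347
Total dissipated: 57.764 μJ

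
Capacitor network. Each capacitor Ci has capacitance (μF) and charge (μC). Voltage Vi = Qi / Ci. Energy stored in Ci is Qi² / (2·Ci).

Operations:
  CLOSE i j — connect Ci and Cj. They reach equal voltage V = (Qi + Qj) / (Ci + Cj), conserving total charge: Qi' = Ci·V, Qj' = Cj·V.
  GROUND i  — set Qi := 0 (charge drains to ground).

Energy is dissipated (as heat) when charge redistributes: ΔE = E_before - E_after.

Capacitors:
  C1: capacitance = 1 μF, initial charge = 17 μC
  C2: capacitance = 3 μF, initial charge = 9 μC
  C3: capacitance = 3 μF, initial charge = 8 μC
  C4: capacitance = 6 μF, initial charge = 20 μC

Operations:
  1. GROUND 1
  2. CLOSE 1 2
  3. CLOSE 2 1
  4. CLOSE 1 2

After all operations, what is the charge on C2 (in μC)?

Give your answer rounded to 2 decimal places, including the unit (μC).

Initial: C1(1μF, Q=17μC, V=17.00V), C2(3μF, Q=9μC, V=3.00V), C3(3μF, Q=8μC, V=2.67V), C4(6μF, Q=20μC, V=3.33V)
Op 1: GROUND 1: Q1=0; energy lost=144.500
Op 2: CLOSE 1-2: Q_total=9.00, C_total=4.00, V=2.25; Q1=2.25, Q2=6.75; dissipated=3.375
Op 3: CLOSE 2-1: Q_total=9.00, C_total=4.00, V=2.25; Q2=6.75, Q1=2.25; dissipated=0.000
Op 4: CLOSE 1-2: Q_total=9.00, C_total=4.00, V=2.25; Q1=2.25, Q2=6.75; dissipated=0.000
Final charges: Q1=2.25, Q2=6.75, Q3=8.00, Q4=20.00

Answer: 6.75 μC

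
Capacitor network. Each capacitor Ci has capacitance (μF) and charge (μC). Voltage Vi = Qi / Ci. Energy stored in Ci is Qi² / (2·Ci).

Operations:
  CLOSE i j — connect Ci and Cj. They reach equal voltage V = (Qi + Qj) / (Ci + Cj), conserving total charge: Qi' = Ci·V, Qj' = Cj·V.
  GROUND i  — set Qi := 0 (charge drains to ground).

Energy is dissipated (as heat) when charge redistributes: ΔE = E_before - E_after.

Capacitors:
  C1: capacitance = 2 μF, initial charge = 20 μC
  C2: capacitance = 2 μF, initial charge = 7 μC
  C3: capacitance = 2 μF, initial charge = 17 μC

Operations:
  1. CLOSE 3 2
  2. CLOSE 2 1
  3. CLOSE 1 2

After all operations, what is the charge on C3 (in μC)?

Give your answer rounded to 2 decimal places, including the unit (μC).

Initial: C1(2μF, Q=20μC, V=10.00V), C2(2μF, Q=7μC, V=3.50V), C3(2μF, Q=17μC, V=8.50V)
Op 1: CLOSE 3-2: Q_total=24.00, C_total=4.00, V=6.00; Q3=12.00, Q2=12.00; dissipated=12.500
Op 2: CLOSE 2-1: Q_total=32.00, C_total=4.00, V=8.00; Q2=16.00, Q1=16.00; dissipated=8.000
Op 3: CLOSE 1-2: Q_total=32.00, C_total=4.00, V=8.00; Q1=16.00, Q2=16.00; dissipated=0.000
Final charges: Q1=16.00, Q2=16.00, Q3=12.00

Answer: 12.00 μC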